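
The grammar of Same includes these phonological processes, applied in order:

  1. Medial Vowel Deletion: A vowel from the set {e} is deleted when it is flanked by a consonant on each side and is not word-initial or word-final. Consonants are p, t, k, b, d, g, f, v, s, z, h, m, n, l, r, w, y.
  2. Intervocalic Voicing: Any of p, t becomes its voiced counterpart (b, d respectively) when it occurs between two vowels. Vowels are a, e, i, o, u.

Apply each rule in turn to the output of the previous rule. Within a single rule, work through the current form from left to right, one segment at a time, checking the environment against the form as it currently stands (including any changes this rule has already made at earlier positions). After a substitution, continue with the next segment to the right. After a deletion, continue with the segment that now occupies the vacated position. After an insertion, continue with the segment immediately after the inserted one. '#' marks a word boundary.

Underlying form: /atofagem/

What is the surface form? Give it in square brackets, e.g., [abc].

[adofagm]

1 Medial Vowel Deletion: [atofagem] → [atofagm]
2 Intervocalic Voicing: [atofagm] → [adofagm]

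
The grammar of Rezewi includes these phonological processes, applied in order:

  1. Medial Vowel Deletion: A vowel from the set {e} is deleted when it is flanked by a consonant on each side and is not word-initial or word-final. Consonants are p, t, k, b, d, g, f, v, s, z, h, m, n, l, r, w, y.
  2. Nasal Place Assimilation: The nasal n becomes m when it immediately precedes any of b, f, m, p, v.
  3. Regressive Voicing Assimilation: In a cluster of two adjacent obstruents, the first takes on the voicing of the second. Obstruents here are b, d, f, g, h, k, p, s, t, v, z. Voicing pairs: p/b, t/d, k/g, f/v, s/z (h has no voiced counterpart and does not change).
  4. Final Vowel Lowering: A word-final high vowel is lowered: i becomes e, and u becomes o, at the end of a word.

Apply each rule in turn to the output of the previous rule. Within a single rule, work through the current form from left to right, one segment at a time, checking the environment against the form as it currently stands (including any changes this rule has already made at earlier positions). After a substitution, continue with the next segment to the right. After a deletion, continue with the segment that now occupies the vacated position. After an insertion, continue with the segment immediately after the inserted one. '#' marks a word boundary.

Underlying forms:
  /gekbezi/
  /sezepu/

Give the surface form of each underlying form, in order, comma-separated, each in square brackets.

/gekbezi/:
  1 Medial Vowel Deletion: [gekbezi] → [gkbzi]
  2 Nasal Place Assimilation: no change — [gkbzi]
  3 Regressive Voicing Assimilation: [gkbzi] → [kgbzi]
  4 Final Vowel Lowering: [kgbzi] → [kgbze]
/sezepu/:
  1 Medial Vowel Deletion: [sezepu] → [szpu]
  2 Nasal Place Assimilation: no change — [szpu]
  3 Regressive Voicing Assimilation: [szpu] → [zspu]
  4 Final Vowel Lowering: [zspu] → [zspo]

[kgbze], [zspo]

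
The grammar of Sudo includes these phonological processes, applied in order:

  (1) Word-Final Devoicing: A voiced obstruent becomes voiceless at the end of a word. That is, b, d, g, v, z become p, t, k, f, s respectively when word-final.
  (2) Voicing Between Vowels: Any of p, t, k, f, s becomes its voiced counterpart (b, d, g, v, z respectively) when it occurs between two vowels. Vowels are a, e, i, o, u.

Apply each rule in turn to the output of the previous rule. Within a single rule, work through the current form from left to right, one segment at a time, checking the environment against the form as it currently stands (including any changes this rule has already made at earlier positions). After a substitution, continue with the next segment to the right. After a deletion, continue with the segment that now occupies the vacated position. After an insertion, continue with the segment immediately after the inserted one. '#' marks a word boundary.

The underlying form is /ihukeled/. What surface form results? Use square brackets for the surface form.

(1) Word-Final Devoicing: [ihukeled] → [ihukelet]
(2) Voicing Between Vowels: [ihukelet] → [ihugelet]

[ihugelet]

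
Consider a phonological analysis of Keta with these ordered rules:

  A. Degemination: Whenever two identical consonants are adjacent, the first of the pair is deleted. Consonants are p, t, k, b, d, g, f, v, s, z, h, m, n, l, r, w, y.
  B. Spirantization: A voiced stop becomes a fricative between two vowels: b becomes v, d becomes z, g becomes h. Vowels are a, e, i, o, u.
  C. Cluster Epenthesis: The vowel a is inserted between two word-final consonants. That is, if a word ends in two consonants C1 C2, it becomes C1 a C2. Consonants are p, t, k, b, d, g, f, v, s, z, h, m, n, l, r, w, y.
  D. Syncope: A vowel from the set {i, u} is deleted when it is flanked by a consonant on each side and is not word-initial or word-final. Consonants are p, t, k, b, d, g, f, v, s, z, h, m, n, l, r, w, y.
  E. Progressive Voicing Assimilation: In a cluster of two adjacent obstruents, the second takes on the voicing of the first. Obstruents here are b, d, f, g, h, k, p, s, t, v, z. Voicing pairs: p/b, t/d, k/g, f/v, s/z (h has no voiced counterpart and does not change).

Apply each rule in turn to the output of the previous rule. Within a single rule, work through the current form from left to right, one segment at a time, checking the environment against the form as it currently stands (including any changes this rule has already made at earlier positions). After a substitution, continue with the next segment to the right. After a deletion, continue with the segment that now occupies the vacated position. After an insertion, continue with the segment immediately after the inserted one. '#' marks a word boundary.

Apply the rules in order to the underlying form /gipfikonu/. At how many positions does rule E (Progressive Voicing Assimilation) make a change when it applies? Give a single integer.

A Degemination: no change — [gipfikonu]
B Spirantization: no change — [gipfikonu]
C Cluster Epenthesis: no change — [gipfikonu]
D Syncope: [gipfikonu] → [gpfkonu]
E Progressive Voicing Assimilation: [gpfkonu] → [gbvgonu]
Rule E changed 3 position(s).

3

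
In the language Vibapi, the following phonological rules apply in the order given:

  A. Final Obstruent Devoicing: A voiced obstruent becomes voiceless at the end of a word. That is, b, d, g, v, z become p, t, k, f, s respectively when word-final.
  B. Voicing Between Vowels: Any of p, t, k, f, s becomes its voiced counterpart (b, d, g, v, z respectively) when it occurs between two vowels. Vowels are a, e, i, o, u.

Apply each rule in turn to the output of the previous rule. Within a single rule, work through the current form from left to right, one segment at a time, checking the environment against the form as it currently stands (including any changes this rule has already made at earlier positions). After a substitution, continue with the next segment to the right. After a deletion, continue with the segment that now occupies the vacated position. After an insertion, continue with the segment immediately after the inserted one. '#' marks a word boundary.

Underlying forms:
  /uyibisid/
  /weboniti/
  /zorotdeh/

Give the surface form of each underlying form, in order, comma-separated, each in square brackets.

/uyibisid/:
  A Final Obstruent Devoicing: [uyibisid] → [uyibisit]
  B Voicing Between Vowels: [uyibisit] → [uyibizit]
/weboniti/:
  A Final Obstruent Devoicing: no change — [weboniti]
  B Voicing Between Vowels: [weboniti] → [webonidi]
/zorotdeh/:
  A Final Obstruent Devoicing: no change — [zorotdeh]
  B Voicing Between Vowels: no change — [zorotdeh]

[uyibizit], [webonidi], [zorotdeh]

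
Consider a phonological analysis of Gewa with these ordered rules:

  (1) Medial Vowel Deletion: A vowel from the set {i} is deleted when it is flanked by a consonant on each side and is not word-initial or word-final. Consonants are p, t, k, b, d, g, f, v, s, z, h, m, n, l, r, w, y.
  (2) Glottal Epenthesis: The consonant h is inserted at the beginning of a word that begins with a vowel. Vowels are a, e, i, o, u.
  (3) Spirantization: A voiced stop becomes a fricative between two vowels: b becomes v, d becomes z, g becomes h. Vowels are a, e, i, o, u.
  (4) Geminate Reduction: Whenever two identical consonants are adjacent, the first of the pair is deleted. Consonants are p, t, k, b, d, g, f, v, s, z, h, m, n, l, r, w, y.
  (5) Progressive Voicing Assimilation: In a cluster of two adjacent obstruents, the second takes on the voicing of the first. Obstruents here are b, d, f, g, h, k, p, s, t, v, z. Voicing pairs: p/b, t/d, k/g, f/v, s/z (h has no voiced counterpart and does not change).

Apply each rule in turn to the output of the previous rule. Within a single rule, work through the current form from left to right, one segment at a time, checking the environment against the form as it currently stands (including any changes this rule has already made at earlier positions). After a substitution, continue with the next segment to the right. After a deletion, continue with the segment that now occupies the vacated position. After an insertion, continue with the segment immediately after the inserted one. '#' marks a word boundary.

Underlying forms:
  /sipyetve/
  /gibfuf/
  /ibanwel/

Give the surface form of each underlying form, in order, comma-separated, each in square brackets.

[spyetfe], [gbvuf], [hivanwel]

/sipyetve/:
  (1) Medial Vowel Deletion: [sipyetve] → [spyetve]
  (2) Glottal Epenthesis: no change — [spyetve]
  (3) Spirantization: no change — [spyetve]
  (4) Geminate Reduction: no change — [spyetve]
  (5) Progressive Voicing Assimilation: [spyetve] → [spyetfe]
/gibfuf/:
  (1) Medial Vowel Deletion: [gibfuf] → [gbfuf]
  (2) Glottal Epenthesis: no change — [gbfuf]
  (3) Spirantization: no change — [gbfuf]
  (4) Geminate Reduction: no change — [gbfuf]
  (5) Progressive Voicing Assimilation: [gbfuf] → [gbvuf]
/ibanwel/:
  (1) Medial Vowel Deletion: no change — [ibanwel]
  (2) Glottal Epenthesis: [ibanwel] → [hibanwel]
  (3) Spirantization: [hibanwel] → [hivanwel]
  (4) Geminate Reduction: no change — [hivanwel]
  (5) Progressive Voicing Assimilation: no change — [hivanwel]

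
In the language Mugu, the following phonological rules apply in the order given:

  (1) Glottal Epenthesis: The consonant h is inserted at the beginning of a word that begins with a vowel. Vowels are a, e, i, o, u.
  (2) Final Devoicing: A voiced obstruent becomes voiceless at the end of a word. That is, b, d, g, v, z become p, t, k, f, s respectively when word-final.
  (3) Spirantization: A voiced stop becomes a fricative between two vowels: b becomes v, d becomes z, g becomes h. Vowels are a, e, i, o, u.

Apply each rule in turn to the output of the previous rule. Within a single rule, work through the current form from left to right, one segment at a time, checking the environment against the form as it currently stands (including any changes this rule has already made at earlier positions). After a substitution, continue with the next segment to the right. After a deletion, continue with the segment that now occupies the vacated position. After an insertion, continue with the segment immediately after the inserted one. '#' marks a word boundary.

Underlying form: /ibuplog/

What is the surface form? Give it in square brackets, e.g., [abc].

(1) Glottal Epenthesis: [ibuplog] → [hibuplog]
(2) Final Devoicing: [hibuplog] → [hibuplok]
(3) Spirantization: [hibuplok] → [hivuplok]

[hivuplok]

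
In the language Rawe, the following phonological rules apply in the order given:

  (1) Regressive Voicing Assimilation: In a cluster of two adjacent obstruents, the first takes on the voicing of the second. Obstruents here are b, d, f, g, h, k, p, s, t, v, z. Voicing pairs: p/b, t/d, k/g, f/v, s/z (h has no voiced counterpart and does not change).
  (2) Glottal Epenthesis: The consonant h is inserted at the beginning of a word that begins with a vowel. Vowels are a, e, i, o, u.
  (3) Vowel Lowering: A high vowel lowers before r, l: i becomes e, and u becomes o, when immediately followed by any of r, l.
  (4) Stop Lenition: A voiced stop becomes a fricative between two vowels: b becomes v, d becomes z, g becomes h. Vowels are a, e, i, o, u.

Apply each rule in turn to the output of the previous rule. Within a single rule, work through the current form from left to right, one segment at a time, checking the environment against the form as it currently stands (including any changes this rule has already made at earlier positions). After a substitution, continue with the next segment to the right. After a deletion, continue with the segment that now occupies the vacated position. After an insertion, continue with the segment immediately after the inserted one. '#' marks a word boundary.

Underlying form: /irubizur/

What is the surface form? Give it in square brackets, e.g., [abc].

(1) Regressive Voicing Assimilation: no change — [irubizur]
(2) Glottal Epenthesis: [irubizur] → [hirubizur]
(3) Vowel Lowering: [hirubizur] → [herubizor]
(4) Stop Lenition: [herubizor] → [heruvizor]

[heruvizor]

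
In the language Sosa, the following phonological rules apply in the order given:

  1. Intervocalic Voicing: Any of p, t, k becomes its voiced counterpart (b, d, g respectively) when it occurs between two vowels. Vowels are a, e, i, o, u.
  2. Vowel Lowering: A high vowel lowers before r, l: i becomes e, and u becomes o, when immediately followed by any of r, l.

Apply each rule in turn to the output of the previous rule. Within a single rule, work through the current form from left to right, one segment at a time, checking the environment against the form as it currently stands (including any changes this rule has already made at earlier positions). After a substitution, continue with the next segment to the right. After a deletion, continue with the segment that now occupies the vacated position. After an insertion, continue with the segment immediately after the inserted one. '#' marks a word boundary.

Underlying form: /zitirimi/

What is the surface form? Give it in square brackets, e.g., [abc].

[ziderimi]

1 Intervocalic Voicing: [zitirimi] → [zidirimi]
2 Vowel Lowering: [zidirimi] → [ziderimi]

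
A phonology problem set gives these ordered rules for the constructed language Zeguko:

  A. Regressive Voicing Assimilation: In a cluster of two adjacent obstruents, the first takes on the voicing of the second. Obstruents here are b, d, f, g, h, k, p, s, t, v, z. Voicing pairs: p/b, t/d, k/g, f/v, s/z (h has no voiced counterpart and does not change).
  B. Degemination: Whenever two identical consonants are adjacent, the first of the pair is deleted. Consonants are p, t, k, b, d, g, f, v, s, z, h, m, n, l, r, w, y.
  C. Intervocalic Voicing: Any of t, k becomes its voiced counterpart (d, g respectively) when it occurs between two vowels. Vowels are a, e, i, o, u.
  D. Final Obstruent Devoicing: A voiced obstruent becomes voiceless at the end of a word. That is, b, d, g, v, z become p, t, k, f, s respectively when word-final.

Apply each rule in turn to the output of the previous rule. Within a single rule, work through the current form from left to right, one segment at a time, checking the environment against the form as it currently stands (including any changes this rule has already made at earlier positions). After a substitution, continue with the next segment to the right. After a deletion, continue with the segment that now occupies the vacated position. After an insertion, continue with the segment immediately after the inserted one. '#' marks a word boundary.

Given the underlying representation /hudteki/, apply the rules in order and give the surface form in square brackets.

[hudegi]

A Regressive Voicing Assimilation: [hudteki] → [hutteki]
B Degemination: [hutteki] → [huteki]
C Intervocalic Voicing: [huteki] → [hudegi]
D Final Obstruent Devoicing: no change — [hudegi]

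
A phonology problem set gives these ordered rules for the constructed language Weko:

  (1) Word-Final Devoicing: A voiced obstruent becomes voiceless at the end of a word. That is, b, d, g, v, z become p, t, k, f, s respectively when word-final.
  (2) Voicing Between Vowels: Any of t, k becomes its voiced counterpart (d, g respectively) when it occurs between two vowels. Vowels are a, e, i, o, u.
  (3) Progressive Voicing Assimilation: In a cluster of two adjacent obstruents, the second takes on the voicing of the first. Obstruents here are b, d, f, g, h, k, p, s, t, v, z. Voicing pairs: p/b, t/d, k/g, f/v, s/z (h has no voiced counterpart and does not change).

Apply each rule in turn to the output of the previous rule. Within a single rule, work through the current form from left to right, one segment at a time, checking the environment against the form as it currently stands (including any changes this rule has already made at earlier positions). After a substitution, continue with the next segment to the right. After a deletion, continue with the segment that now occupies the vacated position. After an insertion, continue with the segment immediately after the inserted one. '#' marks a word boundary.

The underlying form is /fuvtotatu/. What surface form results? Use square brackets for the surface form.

[fuvdodadu]

(1) Word-Final Devoicing: no change — [fuvtotatu]
(2) Voicing Between Vowels: [fuvtotatu] → [fuvtodadu]
(3) Progressive Voicing Assimilation: [fuvtodadu] → [fuvdodadu]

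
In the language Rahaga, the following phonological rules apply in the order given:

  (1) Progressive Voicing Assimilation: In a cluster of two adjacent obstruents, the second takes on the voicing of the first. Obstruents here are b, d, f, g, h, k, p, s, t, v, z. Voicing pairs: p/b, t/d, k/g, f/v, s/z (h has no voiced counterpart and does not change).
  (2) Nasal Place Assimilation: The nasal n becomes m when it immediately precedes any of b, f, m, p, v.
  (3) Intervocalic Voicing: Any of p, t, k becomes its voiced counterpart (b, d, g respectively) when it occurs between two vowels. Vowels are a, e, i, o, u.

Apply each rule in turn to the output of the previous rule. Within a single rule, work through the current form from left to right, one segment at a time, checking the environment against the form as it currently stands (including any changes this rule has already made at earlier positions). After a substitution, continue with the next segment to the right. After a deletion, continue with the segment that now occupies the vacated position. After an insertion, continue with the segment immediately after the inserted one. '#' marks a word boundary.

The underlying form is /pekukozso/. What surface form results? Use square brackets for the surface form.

(1) Progressive Voicing Assimilation: [pekukozso] → [pekukozzo]
(2) Nasal Place Assimilation: no change — [pekukozzo]
(3) Intervocalic Voicing: [pekukozzo] → [pegugozzo]

[pegugozzo]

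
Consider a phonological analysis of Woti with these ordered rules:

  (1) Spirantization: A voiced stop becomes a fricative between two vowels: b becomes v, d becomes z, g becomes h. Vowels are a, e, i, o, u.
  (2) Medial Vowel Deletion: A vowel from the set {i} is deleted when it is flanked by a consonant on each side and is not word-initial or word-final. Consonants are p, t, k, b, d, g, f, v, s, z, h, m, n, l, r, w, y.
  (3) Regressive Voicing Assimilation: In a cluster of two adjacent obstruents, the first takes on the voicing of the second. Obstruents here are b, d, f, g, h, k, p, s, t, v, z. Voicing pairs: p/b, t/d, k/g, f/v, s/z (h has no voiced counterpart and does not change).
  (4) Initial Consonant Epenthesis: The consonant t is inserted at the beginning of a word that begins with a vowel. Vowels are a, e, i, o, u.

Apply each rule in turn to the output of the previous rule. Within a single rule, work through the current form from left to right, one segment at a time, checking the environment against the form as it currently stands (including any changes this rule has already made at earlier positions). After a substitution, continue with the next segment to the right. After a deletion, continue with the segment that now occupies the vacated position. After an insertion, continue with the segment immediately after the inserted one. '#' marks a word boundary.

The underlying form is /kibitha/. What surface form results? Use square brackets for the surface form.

(1) Spirantization: [kibitha] → [kivitha]
(2) Medial Vowel Deletion: [kivitha] → [kvtha]
(3) Regressive Voicing Assimilation: [kvtha] → [gftha]
(4) Initial Consonant Epenthesis: no change — [gftha]

[gftha]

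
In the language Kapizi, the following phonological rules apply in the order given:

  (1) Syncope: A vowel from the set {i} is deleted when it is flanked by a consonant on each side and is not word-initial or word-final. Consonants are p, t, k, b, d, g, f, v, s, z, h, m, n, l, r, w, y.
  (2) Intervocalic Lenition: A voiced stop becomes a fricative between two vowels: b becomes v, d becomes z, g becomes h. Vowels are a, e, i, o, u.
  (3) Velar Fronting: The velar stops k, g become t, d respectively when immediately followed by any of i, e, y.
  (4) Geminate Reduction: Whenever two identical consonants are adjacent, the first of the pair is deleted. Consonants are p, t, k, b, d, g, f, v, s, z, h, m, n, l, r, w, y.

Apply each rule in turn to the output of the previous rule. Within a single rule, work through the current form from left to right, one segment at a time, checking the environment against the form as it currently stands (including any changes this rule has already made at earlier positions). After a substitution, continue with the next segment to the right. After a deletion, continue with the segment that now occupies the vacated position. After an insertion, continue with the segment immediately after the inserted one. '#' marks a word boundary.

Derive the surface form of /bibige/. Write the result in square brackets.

(1) Syncope: [bibige] → [bbge]
(2) Intervocalic Lenition: no change — [bbge]
(3) Velar Fronting: [bbge] → [bbde]
(4) Geminate Reduction: [bbde] → [bde]

[bde]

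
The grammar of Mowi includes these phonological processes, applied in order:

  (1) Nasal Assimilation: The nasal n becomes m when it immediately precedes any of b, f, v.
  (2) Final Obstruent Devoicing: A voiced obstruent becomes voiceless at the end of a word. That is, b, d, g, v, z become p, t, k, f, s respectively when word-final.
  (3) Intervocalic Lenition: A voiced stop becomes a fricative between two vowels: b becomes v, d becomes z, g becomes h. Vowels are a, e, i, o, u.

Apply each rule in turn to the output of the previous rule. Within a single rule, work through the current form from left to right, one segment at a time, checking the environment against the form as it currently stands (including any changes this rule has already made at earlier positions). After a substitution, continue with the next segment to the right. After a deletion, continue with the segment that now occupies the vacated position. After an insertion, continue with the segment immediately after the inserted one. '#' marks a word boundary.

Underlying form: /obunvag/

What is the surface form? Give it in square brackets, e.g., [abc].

[ovumvak]

(1) Nasal Assimilation: [obunvag] → [obumvag]
(2) Final Obstruent Devoicing: [obumvag] → [obumvak]
(3) Intervocalic Lenition: [obumvak] → [ovumvak]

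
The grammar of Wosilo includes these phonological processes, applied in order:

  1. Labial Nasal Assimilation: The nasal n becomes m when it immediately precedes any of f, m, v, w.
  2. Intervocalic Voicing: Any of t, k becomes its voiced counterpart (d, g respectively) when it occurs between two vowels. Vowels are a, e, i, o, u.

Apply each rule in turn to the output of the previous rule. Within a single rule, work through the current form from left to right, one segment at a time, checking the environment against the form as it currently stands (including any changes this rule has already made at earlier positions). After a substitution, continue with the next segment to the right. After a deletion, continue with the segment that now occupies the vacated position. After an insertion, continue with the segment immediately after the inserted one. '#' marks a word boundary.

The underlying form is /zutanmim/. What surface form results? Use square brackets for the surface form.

[zudammim]

1 Labial Nasal Assimilation: [zutanmim] → [zutammim]
2 Intervocalic Voicing: [zutammim] → [zudammim]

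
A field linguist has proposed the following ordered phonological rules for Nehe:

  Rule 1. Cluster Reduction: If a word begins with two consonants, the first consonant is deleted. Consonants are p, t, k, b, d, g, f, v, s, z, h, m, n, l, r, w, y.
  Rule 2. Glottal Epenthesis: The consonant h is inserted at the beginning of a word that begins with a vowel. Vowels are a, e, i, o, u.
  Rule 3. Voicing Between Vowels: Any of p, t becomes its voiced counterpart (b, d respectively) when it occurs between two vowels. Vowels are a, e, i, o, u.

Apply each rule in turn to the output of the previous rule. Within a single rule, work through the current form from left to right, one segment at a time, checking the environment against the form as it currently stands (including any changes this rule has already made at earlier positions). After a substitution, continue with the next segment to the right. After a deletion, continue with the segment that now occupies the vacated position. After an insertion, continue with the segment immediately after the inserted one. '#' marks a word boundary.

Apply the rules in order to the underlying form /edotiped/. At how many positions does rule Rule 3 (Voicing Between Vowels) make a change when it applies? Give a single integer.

Rule 1 Cluster Reduction: no change — [edotiped]
Rule 2 Glottal Epenthesis: [edotiped] → [hedotiped]
Rule 3 Voicing Between Vowels: [hedotiped] → [hedodibed]
Rule Rule 3 changed 2 position(s).

2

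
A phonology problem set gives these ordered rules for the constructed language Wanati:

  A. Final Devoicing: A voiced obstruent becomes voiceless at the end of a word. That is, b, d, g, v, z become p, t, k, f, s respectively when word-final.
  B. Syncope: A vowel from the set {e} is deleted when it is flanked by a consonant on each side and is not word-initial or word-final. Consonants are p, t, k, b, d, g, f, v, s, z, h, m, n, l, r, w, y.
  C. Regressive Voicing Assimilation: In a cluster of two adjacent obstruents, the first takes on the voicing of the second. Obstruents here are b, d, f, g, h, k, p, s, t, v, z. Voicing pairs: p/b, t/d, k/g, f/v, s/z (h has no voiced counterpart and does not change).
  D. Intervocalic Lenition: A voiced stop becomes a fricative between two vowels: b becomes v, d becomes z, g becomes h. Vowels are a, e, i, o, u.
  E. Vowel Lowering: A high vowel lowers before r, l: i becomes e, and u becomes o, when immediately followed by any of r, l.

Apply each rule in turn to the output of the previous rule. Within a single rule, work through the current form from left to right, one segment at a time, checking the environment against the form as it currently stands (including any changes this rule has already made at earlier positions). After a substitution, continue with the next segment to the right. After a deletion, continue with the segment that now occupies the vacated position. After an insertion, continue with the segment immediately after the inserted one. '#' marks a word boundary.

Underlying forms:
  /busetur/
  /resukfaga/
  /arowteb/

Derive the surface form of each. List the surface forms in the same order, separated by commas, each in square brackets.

/busetur/:
  A Final Devoicing: no change — [busetur]
  B Syncope: [busetur] → [bustur]
  C Regressive Voicing Assimilation: no change — [bustur]
  D Intervocalic Lenition: no change — [bustur]
  E Vowel Lowering: [bustur] → [bustor]
/resukfaga/:
  A Final Devoicing: no change — [resukfaga]
  B Syncope: [resukfaga] → [rsukfaga]
  C Regressive Voicing Assimilation: no change — [rsukfaga]
  D Intervocalic Lenition: [rsukfaga] → [rsukfaha]
  E Vowel Lowering: no change — [rsukfaha]
/arowteb/:
  A Final Devoicing: [arowteb] → [arowtep]
  B Syncope: [arowtep] → [arowtp]
  C Regressive Voicing Assimilation: no change — [arowtp]
  D Intervocalic Lenition: no change — [arowtp]
  E Vowel Lowering: no change — [arowtp]

[bustor], [rsukfaha], [arowtp]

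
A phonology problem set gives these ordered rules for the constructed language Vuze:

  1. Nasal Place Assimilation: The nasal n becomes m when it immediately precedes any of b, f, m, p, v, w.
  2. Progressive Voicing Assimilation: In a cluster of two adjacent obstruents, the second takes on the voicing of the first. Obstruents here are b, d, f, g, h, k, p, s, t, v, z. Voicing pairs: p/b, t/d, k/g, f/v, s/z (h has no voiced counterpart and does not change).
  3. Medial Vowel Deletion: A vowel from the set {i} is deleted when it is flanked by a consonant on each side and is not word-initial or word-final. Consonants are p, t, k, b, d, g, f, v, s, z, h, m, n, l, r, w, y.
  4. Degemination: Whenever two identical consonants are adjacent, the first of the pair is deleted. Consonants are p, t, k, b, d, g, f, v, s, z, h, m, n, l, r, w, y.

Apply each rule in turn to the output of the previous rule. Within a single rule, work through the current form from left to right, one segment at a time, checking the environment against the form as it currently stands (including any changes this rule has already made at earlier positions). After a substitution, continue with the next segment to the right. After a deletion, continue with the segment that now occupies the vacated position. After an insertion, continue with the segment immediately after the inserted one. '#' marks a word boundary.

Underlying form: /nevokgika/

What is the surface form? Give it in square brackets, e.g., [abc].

1 Nasal Place Assimilation: no change — [nevokgika]
2 Progressive Voicing Assimilation: [nevokgika] → [nevokkika]
3 Medial Vowel Deletion: [nevokkika] → [nevokkka]
4 Degemination: [nevokkka] → [nevoka]

[nevoka]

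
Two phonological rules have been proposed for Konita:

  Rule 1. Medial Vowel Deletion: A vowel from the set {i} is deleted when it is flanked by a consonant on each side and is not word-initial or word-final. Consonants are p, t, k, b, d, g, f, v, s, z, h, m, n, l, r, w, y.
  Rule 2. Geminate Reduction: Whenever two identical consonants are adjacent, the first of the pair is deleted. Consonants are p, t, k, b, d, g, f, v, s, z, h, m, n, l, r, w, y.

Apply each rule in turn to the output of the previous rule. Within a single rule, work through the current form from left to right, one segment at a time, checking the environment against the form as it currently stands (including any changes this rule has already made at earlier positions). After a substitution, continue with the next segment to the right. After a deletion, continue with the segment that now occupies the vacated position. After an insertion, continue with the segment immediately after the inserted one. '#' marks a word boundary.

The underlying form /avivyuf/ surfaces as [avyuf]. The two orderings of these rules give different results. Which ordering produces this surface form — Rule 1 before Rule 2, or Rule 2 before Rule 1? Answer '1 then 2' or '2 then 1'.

1 then 2

Order 1 then 2:
  1 Medial Vowel Deletion: [avivyuf] → [avvyuf]
  2 Geminate Reduction: [avvyuf] → [avyuf]
  result: [avyuf]
Order 2 then 1:
  2 Geminate Reduction: no change — [avivyuf]
  1 Medial Vowel Deletion: [avivyuf] → [avvyuf]
  result: [avvyuf]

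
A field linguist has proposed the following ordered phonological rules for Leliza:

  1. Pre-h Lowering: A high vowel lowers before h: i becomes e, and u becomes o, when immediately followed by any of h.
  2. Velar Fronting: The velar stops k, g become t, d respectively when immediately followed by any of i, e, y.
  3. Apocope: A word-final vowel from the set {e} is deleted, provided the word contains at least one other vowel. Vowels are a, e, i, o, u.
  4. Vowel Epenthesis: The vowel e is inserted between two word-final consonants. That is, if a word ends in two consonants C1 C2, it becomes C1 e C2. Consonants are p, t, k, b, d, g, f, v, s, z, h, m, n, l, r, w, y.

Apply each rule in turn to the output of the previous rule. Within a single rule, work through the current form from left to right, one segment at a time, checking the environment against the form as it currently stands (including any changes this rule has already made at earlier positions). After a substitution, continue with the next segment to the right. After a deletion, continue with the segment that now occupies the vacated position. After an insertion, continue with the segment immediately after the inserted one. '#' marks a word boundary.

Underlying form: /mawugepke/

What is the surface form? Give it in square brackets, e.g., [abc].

[mawudepet]

1 Pre-h Lowering: no change — [mawugepke]
2 Velar Fronting: [mawugepke] → [mawudepte]
3 Apocope: [mawudepte] → [mawudept]
4 Vowel Epenthesis: [mawudept] → [mawudepet]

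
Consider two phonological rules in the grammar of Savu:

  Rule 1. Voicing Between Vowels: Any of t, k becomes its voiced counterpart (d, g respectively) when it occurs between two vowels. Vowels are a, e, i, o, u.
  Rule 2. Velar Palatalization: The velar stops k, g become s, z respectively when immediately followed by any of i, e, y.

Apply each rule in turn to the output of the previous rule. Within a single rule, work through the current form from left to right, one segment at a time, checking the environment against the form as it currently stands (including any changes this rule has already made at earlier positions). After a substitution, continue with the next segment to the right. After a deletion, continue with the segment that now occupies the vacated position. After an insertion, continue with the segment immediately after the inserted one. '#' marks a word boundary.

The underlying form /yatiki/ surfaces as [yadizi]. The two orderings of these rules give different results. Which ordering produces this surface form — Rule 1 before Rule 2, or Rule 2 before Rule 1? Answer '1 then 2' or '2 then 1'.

Order 1 then 2:
  1 Voicing Between Vowels: [yatiki] → [yadigi]
  2 Velar Palatalization: [yadigi] → [yadizi]
  result: [yadizi]
Order 2 then 1:
  2 Velar Palatalization: [yatiki] → [yatisi]
  1 Voicing Between Vowels: [yatisi] → [yadisi]
  result: [yadisi]

1 then 2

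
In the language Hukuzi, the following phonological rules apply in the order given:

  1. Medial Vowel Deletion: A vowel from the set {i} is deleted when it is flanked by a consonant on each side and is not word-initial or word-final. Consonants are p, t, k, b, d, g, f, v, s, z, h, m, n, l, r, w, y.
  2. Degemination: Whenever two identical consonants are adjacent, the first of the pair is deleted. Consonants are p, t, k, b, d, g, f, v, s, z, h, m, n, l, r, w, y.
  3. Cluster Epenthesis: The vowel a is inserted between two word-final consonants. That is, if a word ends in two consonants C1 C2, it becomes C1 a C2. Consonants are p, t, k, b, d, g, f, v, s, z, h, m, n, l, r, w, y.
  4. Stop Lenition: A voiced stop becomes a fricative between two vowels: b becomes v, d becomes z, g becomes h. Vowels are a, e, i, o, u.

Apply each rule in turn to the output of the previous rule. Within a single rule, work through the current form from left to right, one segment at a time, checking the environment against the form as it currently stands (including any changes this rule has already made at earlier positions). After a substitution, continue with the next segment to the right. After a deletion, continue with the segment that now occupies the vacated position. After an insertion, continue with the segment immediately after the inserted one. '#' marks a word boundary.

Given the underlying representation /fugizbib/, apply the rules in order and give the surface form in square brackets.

[fugzab]

1 Medial Vowel Deletion: [fugizbib] → [fugzbb]
2 Degemination: [fugzbb] → [fugzb]
3 Cluster Epenthesis: [fugzb] → [fugzab]
4 Stop Lenition: no change — [fugzab]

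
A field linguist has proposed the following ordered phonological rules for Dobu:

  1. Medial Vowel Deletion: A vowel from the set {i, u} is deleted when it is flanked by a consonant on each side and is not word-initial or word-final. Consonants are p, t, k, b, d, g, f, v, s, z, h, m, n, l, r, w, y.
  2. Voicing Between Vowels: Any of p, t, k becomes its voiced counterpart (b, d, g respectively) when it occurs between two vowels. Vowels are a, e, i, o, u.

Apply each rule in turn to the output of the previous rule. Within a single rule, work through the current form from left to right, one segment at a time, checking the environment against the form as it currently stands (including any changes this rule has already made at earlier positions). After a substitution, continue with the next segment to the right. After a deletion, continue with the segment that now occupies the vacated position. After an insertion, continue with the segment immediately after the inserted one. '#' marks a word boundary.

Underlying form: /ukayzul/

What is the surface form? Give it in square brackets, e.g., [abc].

1 Medial Vowel Deletion: [ukayzul] → [ukayzl]
2 Voicing Between Vowels: [ukayzl] → [ugayzl]

[ugayzl]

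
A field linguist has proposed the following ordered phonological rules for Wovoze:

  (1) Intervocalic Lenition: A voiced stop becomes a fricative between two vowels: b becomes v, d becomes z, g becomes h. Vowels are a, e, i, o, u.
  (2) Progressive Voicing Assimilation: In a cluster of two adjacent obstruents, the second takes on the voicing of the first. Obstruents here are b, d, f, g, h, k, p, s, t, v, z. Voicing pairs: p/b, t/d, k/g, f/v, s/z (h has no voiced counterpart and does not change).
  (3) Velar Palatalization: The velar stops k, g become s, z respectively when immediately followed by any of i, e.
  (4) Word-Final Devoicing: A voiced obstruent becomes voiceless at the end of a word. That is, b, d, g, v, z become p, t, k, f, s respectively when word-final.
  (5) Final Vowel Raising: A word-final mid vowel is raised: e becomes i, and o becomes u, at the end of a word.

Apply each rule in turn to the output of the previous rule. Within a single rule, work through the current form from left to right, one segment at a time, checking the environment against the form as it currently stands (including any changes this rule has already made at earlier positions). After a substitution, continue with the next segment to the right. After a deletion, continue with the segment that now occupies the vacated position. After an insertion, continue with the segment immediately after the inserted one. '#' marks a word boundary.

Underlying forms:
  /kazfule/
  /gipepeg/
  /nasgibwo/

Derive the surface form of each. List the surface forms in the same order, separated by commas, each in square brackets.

/kazfule/:
  (1) Intervocalic Lenition: no change — [kazfule]
  (2) Progressive Voicing Assimilation: [kazfule] → [kazvule]
  (3) Velar Palatalization: no change — [kazvule]
  (4) Word-Final Devoicing: no change — [kazvule]
  (5) Final Vowel Raising: [kazvule] → [kazvuli]
/gipepeg/:
  (1) Intervocalic Lenition: no change — [gipepeg]
  (2) Progressive Voicing Assimilation: no change — [gipepeg]
  (3) Velar Palatalization: [gipepeg] → [zipepeg]
  (4) Word-Final Devoicing: [zipepeg] → [zipepek]
  (5) Final Vowel Raising: no change — [zipepek]
/nasgibwo/:
  (1) Intervocalic Lenition: no change — [nasgibwo]
  (2) Progressive Voicing Assimilation: [nasgibwo] → [naskibwo]
  (3) Velar Palatalization: [naskibwo] → [nassibwo]
  (4) Word-Final Devoicing: no change — [nassibwo]
  (5) Final Vowel Raising: [nassibwo] → [nassibwu]

[kazvuli], [zipepek], [nassibwu]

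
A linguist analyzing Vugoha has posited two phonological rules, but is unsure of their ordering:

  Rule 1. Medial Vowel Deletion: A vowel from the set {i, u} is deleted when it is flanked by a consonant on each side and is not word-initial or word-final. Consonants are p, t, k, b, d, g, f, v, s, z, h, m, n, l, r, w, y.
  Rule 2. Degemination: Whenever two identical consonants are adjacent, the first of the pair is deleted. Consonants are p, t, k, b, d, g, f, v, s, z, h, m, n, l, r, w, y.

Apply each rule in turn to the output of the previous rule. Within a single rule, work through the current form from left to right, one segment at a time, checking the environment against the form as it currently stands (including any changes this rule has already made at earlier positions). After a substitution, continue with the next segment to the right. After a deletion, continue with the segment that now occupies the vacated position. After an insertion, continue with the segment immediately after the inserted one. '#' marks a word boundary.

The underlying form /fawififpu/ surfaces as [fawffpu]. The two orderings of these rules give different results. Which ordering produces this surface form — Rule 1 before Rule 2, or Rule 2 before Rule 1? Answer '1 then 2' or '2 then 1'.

Order 1 then 2:
  1 Medial Vowel Deletion: [fawififpu] → [fawffpu]
  2 Degemination: [fawffpu] → [fawfpu]
  result: [fawfpu]
Order 2 then 1:
  2 Degemination: no change — [fawififpu]
  1 Medial Vowel Deletion: [fawififpu] → [fawffpu]
  result: [fawffpu]

2 then 1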